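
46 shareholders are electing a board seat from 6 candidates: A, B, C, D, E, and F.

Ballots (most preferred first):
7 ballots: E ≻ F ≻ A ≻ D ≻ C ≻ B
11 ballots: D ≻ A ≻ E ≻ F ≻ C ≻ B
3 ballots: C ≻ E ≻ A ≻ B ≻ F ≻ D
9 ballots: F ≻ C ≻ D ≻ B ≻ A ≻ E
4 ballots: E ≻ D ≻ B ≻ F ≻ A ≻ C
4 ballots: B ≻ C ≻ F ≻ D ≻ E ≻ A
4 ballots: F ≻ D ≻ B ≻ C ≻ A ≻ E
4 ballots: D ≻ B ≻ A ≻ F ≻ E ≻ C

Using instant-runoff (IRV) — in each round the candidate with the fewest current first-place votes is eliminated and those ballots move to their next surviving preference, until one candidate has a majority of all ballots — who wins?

Round 1: A 0, B 4, C 3, D 15, E 11, F 13. A eliminated.
Round 2: B 4, C 3, D 15, E 11, F 13. C eliminated.
Round 3: B 4, D 15, E 14, F 13. B eliminated.
Round 4: D 15, E 14, F 17. E eliminated.
Round 5: D 19, F 27. F has a majority (≥24).

F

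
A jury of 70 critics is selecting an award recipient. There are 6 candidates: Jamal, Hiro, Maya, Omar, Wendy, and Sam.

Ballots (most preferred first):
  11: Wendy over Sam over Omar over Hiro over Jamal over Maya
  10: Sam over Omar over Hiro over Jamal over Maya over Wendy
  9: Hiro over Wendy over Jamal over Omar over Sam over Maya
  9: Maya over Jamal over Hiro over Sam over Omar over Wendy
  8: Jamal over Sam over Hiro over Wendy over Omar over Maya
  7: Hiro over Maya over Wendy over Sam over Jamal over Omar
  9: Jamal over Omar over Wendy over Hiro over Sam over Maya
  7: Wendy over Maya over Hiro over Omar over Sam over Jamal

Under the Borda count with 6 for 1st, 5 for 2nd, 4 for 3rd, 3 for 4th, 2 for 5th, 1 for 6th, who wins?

Jamal: 11×2 + 10×3 + 9×4 + 9×5 + 8×6 + 7×2 + 9×6 + 7×1 = 256
Hiro: 11×3 + 10×4 + 9×6 + 9×4 + 8×4 + 7×6 + 9×3 + 7×4 = 292
Maya: 11×1 + 10×2 + 9×1 + 9×6 + 8×1 + 7×5 + 9×1 + 7×5 = 181
Omar: 11×4 + 10×5 + 9×3 + 9×2 + 8×2 + 7×1 + 9×5 + 7×3 = 228
Wendy: 11×6 + 10×1 + 9×5 + 9×1 + 8×3 + 7×4 + 9×4 + 7×6 = 260
Sam: 11×5 + 10×6 + 9×2 + 9×3 + 8×5 + 7×3 + 9×2 + 7×2 = 253

Hiro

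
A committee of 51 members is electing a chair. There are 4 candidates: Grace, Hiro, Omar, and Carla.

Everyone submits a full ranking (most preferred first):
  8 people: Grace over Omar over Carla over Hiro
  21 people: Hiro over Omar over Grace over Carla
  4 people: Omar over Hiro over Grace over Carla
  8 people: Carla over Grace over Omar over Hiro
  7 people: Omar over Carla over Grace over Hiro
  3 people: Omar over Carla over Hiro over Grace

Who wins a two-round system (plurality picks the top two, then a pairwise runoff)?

Round 1 first-place votes: Grace 8, Hiro 21, Omar 14, Carla 8. Hiro and Omar advance.
Runoff: Hiro is ranked above Omar on 21 ballots, Omar above Hiro on 30.

Omar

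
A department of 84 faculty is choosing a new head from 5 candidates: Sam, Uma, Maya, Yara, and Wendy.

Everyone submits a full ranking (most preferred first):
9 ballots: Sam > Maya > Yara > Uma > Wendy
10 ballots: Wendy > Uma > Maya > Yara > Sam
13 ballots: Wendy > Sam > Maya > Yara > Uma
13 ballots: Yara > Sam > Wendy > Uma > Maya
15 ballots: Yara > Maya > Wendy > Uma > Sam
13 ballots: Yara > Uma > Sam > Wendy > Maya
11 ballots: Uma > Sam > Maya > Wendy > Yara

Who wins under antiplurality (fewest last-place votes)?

Last-place votes: Sam 25, Uma 13, Maya 26, Yara 11, Wendy 9.

Wendy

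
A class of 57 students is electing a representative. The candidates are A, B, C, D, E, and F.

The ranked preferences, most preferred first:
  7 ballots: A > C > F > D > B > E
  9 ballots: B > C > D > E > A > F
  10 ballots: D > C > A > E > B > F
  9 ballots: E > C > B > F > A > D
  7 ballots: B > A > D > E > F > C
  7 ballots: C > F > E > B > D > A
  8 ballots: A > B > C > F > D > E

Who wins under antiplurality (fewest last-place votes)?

Last-place votes: A 7, B 0, C 7, D 9, E 15, F 19.

B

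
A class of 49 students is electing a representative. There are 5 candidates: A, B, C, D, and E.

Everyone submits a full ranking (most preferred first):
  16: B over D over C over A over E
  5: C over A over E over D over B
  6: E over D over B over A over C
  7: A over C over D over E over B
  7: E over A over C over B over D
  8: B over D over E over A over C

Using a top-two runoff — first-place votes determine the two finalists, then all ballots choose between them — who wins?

E

Round 1 first-place votes: A 7, B 24, C 5, D 0, E 13. B and E advance.
Runoff: B is ranked above E on 24 ballots, E above B on 25.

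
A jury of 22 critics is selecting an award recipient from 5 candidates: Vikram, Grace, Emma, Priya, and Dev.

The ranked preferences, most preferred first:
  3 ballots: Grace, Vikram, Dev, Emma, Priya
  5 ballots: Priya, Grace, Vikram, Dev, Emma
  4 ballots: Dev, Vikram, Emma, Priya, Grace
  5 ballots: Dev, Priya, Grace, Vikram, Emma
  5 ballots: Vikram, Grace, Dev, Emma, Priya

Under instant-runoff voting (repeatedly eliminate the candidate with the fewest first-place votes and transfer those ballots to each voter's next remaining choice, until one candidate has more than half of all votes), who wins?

Vikram

Round 1: Vikram 5, Grace 3, Emma 0, Priya 5, Dev 9. Emma eliminated.
Round 2: Vikram 5, Grace 3, Priya 5, Dev 9. Grace eliminated.
Round 3: Vikram 8, Priya 5, Dev 9. Priya eliminated.
Round 4: Vikram 13, Dev 9. Vikram has a majority (≥12).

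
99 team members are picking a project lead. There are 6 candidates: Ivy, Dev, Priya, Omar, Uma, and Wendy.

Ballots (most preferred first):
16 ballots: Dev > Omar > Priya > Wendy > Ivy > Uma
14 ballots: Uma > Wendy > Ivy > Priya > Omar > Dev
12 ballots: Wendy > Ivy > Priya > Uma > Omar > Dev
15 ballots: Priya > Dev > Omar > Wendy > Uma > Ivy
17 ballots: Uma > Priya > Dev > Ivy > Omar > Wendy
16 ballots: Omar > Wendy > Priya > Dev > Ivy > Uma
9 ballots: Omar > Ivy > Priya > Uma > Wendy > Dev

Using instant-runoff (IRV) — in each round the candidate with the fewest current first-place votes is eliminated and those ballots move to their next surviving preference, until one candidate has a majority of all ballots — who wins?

Omar

Round 1: Ivy 0, Dev 16, Priya 15, Omar 25, Uma 31, Wendy 12. Ivy eliminated.
Round 2: Dev 16, Priya 15, Omar 25, Uma 31, Wendy 12. Wendy eliminated.
Round 3: Dev 16, Priya 27, Omar 25, Uma 31. Dev eliminated.
Round 4: Priya 27, Omar 41, Uma 31. Priya eliminated.
Round 5: Omar 56, Uma 43. Omar has a majority (≥50).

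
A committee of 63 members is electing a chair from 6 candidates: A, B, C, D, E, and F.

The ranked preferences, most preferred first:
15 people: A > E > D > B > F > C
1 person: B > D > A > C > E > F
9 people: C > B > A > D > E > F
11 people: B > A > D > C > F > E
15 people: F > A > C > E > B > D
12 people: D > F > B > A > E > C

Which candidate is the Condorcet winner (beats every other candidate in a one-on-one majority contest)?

B

B vs A: 33–30
B vs C: 39–24
B vs D: 36–27
B vs E: 33–30
B vs F: 36–27
B beats every other candidate.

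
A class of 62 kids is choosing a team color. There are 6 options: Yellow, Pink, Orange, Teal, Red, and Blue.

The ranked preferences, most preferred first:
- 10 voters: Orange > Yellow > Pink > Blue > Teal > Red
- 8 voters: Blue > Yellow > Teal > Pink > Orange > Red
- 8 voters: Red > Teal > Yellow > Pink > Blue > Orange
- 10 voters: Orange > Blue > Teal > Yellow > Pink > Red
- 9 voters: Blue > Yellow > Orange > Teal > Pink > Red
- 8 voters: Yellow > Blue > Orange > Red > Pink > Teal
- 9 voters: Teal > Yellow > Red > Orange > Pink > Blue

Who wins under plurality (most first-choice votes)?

Orange

First-place votes: Yellow 8, Pink 0, Orange 20, Teal 9, Red 8, Blue 17.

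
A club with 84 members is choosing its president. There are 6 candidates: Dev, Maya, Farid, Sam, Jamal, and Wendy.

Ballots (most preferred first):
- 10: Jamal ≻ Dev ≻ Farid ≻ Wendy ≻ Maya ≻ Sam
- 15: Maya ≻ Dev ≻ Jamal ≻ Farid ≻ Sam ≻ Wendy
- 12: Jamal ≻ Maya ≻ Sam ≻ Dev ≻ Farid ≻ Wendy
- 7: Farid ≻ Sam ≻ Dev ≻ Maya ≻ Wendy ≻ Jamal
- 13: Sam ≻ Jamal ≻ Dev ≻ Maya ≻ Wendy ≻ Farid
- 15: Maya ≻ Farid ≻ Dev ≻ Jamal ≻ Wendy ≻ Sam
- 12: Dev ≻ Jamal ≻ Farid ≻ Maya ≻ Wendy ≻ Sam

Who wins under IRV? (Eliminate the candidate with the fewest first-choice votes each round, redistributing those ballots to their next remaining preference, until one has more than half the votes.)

Jamal

Round 1: Dev 12, Maya 30, Farid 7, Sam 13, Jamal 22, Wendy 0. Wendy eliminated.
Round 2: Dev 12, Maya 30, Farid 7, Sam 13, Jamal 22. Farid eliminated.
Round 3: Dev 12, Maya 30, Sam 20, Jamal 22. Dev eliminated.
Round 4: Maya 30, Sam 20, Jamal 34. Sam eliminated.
Round 5: Maya 37, Jamal 47. Jamal has a majority (≥43).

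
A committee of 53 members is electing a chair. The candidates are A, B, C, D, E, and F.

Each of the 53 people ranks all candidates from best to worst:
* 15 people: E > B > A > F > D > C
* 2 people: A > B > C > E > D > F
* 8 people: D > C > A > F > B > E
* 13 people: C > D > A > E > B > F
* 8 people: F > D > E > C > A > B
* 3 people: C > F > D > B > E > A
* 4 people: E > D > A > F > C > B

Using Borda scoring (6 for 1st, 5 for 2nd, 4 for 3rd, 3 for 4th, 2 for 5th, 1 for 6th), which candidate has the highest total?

D

A: 15×4 + 2×6 + 8×4 + 13×4 + 8×2 + 3×1 + 4×4 = 191
B: 15×5 + 2×5 + 8×2 + 13×2 + 8×1 + 3×3 + 4×1 = 148
C: 15×1 + 2×4 + 8×5 + 13×6 + 8×3 + 3×6 + 4×2 = 191
D: 15×2 + 2×2 + 8×6 + 13×5 + 8×5 + 3×4 + 4×5 = 219
E: 15×6 + 2×3 + 8×1 + 13×3 + 8×4 + 3×2 + 4×6 = 205
F: 15×3 + 2×1 + 8×3 + 13×1 + 8×6 + 3×5 + 4×3 = 159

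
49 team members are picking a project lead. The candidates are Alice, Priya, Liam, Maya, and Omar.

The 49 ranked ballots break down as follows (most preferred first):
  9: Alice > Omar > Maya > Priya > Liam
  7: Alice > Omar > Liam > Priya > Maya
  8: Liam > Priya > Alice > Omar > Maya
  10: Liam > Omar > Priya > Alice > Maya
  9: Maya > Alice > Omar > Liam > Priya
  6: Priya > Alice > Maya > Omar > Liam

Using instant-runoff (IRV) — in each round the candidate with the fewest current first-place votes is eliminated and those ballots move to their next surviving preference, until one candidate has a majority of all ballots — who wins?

Round 1: Alice 16, Priya 6, Liam 18, Maya 9, Omar 0. Omar eliminated.
Round 2: Alice 16, Priya 6, Liam 18, Maya 9. Priya eliminated.
Round 3: Alice 22, Liam 18, Maya 9. Maya eliminated.
Round 4: Alice 31, Liam 18. Alice has a majority (≥25).

Alice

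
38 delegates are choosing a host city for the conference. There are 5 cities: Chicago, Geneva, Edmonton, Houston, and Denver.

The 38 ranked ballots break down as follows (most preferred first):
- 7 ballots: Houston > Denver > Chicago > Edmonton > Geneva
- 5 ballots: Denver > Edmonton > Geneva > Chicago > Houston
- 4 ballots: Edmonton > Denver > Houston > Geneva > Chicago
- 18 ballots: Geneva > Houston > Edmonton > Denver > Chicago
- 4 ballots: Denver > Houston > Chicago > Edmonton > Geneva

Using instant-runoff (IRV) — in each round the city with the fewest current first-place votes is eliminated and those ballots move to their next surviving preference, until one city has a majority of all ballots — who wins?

Round 1: Chicago 0, Geneva 18, Edmonton 4, Houston 7, Denver 9. Chicago eliminated.
Round 2: Geneva 18, Edmonton 4, Houston 7, Denver 9. Edmonton eliminated.
Round 3: Geneva 18, Houston 7, Denver 13. Houston eliminated.
Round 4: Geneva 18, Denver 20. Denver has a majority (≥20).

Denver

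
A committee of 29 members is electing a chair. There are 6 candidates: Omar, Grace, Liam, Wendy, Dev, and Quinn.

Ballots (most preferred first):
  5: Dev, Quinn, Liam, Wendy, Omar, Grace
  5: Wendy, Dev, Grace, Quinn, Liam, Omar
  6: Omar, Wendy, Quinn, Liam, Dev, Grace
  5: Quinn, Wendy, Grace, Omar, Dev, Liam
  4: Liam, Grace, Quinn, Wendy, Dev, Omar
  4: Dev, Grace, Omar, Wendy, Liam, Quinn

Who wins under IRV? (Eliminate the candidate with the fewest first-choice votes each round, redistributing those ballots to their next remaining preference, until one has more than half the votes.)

Quinn

Round 1: Omar 6, Grace 0, Liam 4, Wendy 5, Dev 9, Quinn 5. Grace eliminated.
Round 2: Omar 6, Liam 4, Wendy 5, Dev 9, Quinn 5. Liam eliminated.
Round 3: Omar 6, Wendy 5, Dev 9, Quinn 9. Wendy eliminated.
Round 4: Omar 6, Dev 14, Quinn 9. Omar eliminated.
Round 5: Dev 14, Quinn 15. Quinn has a majority (≥15).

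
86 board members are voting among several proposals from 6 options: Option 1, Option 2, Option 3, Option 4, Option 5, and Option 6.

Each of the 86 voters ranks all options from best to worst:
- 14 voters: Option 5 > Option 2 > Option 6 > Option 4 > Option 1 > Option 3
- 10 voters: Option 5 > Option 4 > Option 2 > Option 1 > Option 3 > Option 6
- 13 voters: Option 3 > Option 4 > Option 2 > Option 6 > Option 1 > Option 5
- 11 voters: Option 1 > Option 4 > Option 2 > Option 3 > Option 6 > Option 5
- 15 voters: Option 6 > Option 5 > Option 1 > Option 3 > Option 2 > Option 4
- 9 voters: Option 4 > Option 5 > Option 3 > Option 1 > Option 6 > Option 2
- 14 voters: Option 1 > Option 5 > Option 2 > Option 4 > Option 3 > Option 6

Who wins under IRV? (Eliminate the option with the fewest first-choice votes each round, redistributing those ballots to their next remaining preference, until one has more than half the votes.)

Round 1: Option 1 25, Option 2 0, Option 3 13, Option 4 9, Option 5 24, Option 6 15. Option 2 eliminated.
Round 2: Option 1 25, Option 3 13, Option 4 9, Option 5 24, Option 6 15. Option 4 eliminated.
Round 3: Option 1 25, Option 3 13, Option 5 33, Option 6 15. Option 3 eliminated.
Round 4: Option 1 25, Option 5 33, Option 6 28. Option 1 eliminated.
Round 5: Option 5 47, Option 6 39. Option 5 has a majority (≥44).

Option 5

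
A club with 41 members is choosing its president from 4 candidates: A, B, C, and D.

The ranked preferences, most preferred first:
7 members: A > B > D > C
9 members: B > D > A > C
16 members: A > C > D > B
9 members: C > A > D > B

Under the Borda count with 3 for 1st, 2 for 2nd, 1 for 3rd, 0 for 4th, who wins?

A

A: 7×3 + 9×1 + 16×3 + 9×2 = 96
B: 7×2 + 9×3 + 16×0 + 9×0 = 41
C: 7×0 + 9×0 + 16×2 + 9×3 = 59
D: 7×1 + 9×2 + 16×1 + 9×1 = 50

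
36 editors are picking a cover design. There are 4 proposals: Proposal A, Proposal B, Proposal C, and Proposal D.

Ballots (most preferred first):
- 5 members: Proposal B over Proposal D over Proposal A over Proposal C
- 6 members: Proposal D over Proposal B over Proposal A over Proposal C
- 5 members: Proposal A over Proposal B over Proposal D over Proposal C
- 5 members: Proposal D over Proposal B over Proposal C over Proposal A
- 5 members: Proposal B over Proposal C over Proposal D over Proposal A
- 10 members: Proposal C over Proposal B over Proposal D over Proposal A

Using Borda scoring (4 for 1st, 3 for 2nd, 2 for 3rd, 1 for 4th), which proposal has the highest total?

Proposal A: 5×2 + 6×2 + 5×4 + 5×1 + 5×1 + 10×1 = 62
Proposal B: 5×4 + 6×3 + 5×3 + 5×3 + 5×4 + 10×3 = 118
Proposal C: 5×1 + 6×1 + 5×1 + 5×2 + 5×3 + 10×4 = 81
Proposal D: 5×3 + 6×4 + 5×2 + 5×4 + 5×2 + 10×2 = 99

Proposal B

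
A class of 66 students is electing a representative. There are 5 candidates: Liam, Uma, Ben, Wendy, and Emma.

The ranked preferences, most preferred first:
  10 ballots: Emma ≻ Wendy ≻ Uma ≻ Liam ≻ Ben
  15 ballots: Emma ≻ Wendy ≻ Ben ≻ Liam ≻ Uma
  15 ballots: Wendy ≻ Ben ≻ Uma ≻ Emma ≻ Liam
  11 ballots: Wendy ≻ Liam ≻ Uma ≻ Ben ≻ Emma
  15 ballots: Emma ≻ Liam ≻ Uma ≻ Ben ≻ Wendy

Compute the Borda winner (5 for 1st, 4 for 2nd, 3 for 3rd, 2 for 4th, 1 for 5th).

Wendy

Liam: 10×2 + 15×2 + 15×1 + 11×4 + 15×4 = 169
Uma: 10×3 + 15×1 + 15×3 + 11×3 + 15×3 = 168
Ben: 10×1 + 15×3 + 15×4 + 11×2 + 15×2 = 167
Wendy: 10×4 + 15×4 + 15×5 + 11×5 + 15×1 = 245
Emma: 10×5 + 15×5 + 15×2 + 11×1 + 15×5 = 241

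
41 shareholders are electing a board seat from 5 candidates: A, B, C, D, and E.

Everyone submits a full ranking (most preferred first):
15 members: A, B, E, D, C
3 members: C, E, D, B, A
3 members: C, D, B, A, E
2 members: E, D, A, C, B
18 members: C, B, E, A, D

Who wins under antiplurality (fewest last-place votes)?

B

Last-place votes: A 3, B 2, C 15, D 18, E 3.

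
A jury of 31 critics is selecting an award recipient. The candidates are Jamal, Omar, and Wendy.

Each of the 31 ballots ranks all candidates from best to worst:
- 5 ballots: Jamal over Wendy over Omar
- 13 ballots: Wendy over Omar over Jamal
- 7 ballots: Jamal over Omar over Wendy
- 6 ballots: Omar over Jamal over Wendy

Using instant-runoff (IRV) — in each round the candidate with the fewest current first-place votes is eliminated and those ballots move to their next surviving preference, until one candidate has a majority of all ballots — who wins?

Jamal

Round 1: Jamal 12, Omar 6, Wendy 13. Omar eliminated.
Round 2: Jamal 18, Wendy 13. Jamal has a majority (≥16).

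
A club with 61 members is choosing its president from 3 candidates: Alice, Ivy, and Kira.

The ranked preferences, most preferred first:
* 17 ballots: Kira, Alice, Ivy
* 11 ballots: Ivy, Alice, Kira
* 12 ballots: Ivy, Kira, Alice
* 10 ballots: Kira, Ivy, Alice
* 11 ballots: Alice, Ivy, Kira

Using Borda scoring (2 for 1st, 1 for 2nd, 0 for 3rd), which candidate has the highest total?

Alice: 17×1 + 11×1 + 12×0 + 10×0 + 11×2 = 50
Ivy: 17×0 + 11×2 + 12×2 + 10×1 + 11×1 = 67
Kira: 17×2 + 11×0 + 12×1 + 10×2 + 11×0 = 66

Ivy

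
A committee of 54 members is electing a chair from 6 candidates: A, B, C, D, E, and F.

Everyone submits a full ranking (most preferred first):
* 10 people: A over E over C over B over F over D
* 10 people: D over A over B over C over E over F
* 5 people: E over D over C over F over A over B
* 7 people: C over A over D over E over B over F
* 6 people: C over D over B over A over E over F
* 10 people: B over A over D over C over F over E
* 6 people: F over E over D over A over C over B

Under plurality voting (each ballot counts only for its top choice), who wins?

C

First-place votes: A 10, B 10, C 13, D 10, E 5, F 6.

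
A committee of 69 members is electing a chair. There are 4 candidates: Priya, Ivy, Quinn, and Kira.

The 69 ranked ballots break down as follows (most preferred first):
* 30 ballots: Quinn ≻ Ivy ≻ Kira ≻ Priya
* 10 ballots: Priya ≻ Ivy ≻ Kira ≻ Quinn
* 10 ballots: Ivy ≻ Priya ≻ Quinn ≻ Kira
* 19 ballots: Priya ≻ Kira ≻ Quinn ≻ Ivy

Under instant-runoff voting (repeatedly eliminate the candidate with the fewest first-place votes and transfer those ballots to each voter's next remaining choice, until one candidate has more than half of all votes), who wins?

Priya

Round 1: Priya 29, Ivy 10, Quinn 30, Kira 0. Kira eliminated.
Round 2: Priya 29, Ivy 10, Quinn 30. Ivy eliminated.
Round 3: Priya 39, Quinn 30. Priya has a majority (≥35).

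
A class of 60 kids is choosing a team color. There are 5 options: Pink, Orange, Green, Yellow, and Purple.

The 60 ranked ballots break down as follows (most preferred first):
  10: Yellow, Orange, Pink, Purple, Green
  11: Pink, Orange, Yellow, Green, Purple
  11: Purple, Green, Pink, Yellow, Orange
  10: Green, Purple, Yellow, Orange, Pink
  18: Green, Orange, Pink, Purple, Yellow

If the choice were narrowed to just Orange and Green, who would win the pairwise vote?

Orange is ranked above Green on 21 ballots; Green above Orange on 39.

Green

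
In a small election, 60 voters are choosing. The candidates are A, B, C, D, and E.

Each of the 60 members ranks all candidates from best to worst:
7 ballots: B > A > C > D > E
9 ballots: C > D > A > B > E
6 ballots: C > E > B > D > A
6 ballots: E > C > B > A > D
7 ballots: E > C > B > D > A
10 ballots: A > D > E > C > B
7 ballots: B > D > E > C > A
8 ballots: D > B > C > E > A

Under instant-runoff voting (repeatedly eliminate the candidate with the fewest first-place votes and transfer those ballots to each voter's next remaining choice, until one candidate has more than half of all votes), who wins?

B

Round 1: A 10, B 14, C 15, D 8, E 13. D eliminated.
Round 2: A 10, B 22, C 15, E 13. A eliminated.
Round 3: B 22, C 15, E 23. C eliminated.
Round 4: B 31, E 29. B has a majority (≥31).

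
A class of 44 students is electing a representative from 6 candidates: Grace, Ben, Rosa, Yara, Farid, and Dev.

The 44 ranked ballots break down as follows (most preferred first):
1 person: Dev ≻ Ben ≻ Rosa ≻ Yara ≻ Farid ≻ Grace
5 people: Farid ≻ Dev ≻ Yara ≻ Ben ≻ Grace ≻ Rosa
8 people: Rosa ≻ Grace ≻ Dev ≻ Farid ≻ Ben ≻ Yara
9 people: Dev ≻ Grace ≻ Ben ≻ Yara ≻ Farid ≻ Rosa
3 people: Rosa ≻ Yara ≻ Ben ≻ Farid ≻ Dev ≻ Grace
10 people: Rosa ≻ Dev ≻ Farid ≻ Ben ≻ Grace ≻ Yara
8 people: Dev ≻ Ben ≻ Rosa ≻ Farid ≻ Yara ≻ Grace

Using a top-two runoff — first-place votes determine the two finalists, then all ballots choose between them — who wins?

Round 1 first-place votes: Grace 0, Ben 0, Rosa 21, Yara 0, Farid 5, Dev 18. Rosa and Dev advance.
Runoff: Rosa is ranked above Dev on 21 ballots, Dev above Rosa on 23.

Dev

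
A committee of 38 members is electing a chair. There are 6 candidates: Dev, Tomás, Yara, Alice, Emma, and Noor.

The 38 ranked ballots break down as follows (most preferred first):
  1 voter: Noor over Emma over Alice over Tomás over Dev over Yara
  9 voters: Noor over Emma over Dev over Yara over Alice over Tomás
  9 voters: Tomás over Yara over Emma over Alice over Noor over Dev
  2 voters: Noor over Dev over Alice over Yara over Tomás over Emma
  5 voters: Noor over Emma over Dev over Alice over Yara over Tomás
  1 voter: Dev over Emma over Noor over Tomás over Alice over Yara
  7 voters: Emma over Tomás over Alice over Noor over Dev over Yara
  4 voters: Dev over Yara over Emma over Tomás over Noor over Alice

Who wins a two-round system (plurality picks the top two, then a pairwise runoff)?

Tomás

Round 1 first-place votes: Dev 5, Tomás 9, Yara 0, Alice 0, Emma 7, Noor 17. Noor and Tomás advance.
Runoff: Noor is ranked above Tomás on 18 ballots, Tomás above Noor on 20.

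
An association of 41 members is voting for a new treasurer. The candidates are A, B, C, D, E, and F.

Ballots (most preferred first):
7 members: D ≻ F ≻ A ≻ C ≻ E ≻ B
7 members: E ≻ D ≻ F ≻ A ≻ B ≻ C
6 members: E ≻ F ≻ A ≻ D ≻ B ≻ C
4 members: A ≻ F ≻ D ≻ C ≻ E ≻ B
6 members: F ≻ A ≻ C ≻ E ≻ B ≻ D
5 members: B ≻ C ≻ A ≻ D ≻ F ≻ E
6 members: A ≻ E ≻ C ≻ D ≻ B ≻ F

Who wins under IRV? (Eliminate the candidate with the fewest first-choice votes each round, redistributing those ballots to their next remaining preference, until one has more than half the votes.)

Round 1: A 10, B 5, C 0, D 7, E 13, F 6. C eliminated.
Round 2: A 10, B 5, D 7, E 13, F 6. B eliminated.
Round 3: A 15, D 7, E 13, F 6. F eliminated.
Round 4: A 21, D 7, E 13. A has a majority (≥21).

A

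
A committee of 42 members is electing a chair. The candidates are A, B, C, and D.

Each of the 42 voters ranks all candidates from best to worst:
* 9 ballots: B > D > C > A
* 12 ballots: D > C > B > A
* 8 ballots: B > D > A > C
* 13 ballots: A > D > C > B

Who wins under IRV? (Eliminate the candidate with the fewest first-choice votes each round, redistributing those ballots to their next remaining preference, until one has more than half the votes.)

Round 1: A 13, B 17, C 0, D 12. C eliminated.
Round 2: A 13, B 17, D 12. D eliminated.
Round 3: A 13, B 29. B has a majority (≥22).

B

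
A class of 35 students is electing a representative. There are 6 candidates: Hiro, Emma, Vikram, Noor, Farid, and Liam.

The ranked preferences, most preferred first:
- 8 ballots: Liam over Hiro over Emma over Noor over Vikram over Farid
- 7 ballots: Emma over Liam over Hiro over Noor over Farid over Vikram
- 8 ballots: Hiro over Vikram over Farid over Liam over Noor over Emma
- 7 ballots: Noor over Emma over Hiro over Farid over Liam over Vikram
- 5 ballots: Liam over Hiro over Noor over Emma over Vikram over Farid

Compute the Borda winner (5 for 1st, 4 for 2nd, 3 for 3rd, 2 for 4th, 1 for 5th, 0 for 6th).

Hiro

Hiro: 8×4 + 7×3 + 8×5 + 7×3 + 5×4 = 134
Emma: 8×3 + 7×5 + 8×0 + 7×4 + 5×2 = 97
Vikram: 8×1 + 7×0 + 8×4 + 7×0 + 5×1 = 45
Noor: 8×2 + 7×2 + 8×1 + 7×5 + 5×3 = 88
Farid: 8×0 + 7×1 + 8×3 + 7×2 + 5×0 = 45
Liam: 8×5 + 7×4 + 8×2 + 7×1 + 5×5 = 116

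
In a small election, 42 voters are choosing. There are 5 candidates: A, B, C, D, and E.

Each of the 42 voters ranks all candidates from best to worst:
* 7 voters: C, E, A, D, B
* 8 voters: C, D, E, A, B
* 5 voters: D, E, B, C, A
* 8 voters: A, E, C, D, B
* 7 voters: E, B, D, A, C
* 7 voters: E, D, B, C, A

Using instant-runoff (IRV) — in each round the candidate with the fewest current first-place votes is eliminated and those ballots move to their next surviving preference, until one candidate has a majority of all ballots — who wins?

E

Round 1: A 8, B 0, C 15, D 5, E 14. B eliminated.
Round 2: A 8, C 15, D 5, E 14. D eliminated.
Round 3: A 8, C 15, E 19. A eliminated.
Round 4: C 15, E 27. E has a majority (≥22).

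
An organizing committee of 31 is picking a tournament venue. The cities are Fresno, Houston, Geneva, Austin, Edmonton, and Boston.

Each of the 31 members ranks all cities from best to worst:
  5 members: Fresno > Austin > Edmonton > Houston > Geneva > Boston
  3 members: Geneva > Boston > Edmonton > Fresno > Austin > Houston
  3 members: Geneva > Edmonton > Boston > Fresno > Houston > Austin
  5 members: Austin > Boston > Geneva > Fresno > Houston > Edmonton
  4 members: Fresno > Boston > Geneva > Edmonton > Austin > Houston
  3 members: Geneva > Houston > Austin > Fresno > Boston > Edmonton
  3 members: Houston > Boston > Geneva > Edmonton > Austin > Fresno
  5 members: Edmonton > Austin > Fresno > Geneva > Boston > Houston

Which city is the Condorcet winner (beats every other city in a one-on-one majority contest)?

Geneva

Geneva vs Fresno: 17–14
Geneva vs Houston: 23–8
Geneva vs Austin: 16–15
Geneva vs Edmonton: 21–10
Geneva vs Boston: 19–12
Geneva beats every other city.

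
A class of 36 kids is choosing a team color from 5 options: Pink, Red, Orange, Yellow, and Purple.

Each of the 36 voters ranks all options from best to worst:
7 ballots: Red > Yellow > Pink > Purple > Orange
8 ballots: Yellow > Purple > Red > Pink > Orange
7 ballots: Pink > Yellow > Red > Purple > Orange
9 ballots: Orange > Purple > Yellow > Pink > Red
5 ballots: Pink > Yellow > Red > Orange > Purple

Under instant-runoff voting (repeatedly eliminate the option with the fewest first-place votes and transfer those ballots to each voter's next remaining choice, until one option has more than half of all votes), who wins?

Round 1: Pink 12, Red 7, Orange 9, Yellow 8, Purple 0. Purple eliminated.
Round 2: Pink 12, Red 7, Orange 9, Yellow 8. Red eliminated.
Round 3: Pink 12, Orange 9, Yellow 15. Orange eliminated.
Round 4: Pink 12, Yellow 24. Yellow has a majority (≥19).

Yellow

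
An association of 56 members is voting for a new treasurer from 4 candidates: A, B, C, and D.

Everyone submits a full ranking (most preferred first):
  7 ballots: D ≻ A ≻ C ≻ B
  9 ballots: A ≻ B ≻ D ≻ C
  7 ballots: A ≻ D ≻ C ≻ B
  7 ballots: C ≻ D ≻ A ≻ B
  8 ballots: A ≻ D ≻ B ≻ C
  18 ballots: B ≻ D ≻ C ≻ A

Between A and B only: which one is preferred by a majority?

A

A is ranked above B on 38 ballots; B above A on 18.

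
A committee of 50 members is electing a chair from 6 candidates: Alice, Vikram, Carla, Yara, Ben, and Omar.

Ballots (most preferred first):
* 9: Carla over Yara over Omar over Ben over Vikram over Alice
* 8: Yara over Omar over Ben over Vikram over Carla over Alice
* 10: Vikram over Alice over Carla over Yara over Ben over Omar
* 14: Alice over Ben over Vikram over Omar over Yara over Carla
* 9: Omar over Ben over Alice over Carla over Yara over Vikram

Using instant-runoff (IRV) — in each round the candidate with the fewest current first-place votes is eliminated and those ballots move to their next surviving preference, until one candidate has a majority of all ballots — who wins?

Round 1: Alice 14, Vikram 10, Carla 9, Yara 8, Ben 0, Omar 9. Ben eliminated.
Round 2: Alice 14, Vikram 10, Carla 9, Yara 8, Omar 9. Yara eliminated.
Round 3: Alice 14, Vikram 10, Carla 9, Omar 17. Carla eliminated.
Round 4: Alice 14, Vikram 10, Omar 26. Omar has a majority (≥26).

Omar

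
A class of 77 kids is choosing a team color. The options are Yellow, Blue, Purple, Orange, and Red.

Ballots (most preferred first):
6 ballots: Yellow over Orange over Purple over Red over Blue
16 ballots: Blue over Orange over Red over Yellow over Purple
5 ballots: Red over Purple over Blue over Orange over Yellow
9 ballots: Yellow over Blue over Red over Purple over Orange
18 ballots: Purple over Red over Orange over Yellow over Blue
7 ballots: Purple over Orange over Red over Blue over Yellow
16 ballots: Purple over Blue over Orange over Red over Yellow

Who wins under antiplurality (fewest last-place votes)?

Red

Last-place votes: Yellow 28, Blue 24, Purple 16, Orange 9, Red 0.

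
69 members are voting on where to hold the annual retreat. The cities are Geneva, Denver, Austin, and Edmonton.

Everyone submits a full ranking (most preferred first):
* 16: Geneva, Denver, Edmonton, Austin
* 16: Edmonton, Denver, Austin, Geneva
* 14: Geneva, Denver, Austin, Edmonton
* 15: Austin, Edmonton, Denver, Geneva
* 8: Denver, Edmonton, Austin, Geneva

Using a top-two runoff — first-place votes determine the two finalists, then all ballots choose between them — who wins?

Round 1 first-place votes: Geneva 30, Denver 8, Austin 15, Edmonton 16. Geneva and Edmonton advance.
Runoff: Geneva is ranked above Edmonton on 30 ballots, Edmonton above Geneva on 39.

Edmonton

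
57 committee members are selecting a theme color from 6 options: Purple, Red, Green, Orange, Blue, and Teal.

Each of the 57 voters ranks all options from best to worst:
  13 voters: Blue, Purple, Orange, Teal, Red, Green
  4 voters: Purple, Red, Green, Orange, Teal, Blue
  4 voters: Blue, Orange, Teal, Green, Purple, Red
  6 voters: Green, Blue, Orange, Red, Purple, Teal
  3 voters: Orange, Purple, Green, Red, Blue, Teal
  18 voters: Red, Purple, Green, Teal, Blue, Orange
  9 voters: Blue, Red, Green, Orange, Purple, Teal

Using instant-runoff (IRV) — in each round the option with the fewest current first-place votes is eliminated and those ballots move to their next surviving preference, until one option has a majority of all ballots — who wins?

Round 1: Purple 4, Red 18, Green 6, Orange 3, Blue 26, Teal 0. Teal eliminated.
Round 2: Purple 4, Red 18, Green 6, Orange 3, Blue 26. Orange eliminated.
Round 3: Purple 7, Red 18, Green 6, Blue 26. Green eliminated.
Round 4: Purple 7, Red 18, Blue 32. Blue has a majority (≥29).

Blue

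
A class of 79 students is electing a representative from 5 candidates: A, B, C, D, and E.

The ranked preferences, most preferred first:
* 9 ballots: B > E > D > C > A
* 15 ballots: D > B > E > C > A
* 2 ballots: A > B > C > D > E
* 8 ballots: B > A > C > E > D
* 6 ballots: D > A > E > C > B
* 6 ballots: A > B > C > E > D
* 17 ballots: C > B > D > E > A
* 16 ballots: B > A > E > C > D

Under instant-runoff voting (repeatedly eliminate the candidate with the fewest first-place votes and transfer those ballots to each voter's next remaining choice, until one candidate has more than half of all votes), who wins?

B

Round 1: A 8, B 33, C 17, D 21, E 0. E eliminated.
Round 2: A 8, B 33, C 17, D 21. A eliminated.
Round 3: B 41, C 17, D 21. B has a majority (≥40).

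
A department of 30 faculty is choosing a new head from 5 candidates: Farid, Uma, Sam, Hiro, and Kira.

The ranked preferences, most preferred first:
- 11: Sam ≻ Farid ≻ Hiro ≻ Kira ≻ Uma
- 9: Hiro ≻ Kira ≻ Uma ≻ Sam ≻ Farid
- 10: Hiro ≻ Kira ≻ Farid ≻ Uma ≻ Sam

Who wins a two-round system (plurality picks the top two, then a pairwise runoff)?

Round 1 first-place votes: Farid 0, Uma 0, Sam 11, Hiro 19, Kira 0. Hiro and Sam advance.
Runoff: Hiro is ranked above Sam on 19 ballots, Sam above Hiro on 11.

Hiro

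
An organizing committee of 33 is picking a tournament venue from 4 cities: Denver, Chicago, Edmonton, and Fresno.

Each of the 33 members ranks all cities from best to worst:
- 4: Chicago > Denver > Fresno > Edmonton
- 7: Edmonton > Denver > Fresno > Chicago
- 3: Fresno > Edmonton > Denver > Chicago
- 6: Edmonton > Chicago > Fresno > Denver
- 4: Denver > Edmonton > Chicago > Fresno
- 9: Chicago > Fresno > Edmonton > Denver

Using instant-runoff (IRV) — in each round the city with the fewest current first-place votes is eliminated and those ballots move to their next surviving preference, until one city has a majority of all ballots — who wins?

Round 1: Denver 4, Chicago 13, Edmonton 13, Fresno 3. Fresno eliminated.
Round 2: Denver 4, Chicago 13, Edmonton 16. Denver eliminated.
Round 3: Chicago 13, Edmonton 20. Edmonton has a majority (≥17).

Edmonton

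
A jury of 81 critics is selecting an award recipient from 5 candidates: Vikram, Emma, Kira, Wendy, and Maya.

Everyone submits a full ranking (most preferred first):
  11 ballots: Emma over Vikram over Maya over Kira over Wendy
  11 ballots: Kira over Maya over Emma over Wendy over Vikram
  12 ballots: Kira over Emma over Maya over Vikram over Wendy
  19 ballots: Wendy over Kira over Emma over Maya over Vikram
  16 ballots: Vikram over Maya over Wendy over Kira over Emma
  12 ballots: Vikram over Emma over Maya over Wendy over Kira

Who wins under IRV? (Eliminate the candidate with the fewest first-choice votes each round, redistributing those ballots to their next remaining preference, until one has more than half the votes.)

Round 1: Vikram 28, Emma 11, Kira 23, Wendy 19, Maya 0. Maya eliminated.
Round 2: Vikram 28, Emma 11, Kira 23, Wendy 19. Emma eliminated.
Round 3: Vikram 39, Kira 23, Wendy 19. Wendy eliminated.
Round 4: Vikram 39, Kira 42. Kira has a majority (≥41).

Kira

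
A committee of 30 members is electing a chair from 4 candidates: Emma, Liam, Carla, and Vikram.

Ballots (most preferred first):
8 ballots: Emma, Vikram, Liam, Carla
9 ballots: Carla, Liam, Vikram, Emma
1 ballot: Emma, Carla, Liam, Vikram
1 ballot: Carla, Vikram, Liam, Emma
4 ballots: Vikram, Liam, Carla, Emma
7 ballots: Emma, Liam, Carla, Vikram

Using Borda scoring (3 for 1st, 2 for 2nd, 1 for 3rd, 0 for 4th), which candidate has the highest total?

Liam

Emma: 8×3 + 9×0 + 1×3 + 1×0 + 4×0 + 7×3 = 48
Liam: 8×1 + 9×2 + 1×1 + 1×1 + 4×2 + 7×2 = 50
Carla: 8×0 + 9×3 + 1×2 + 1×3 + 4×1 + 7×1 = 43
Vikram: 8×2 + 9×1 + 1×0 + 1×2 + 4×3 + 7×0 = 39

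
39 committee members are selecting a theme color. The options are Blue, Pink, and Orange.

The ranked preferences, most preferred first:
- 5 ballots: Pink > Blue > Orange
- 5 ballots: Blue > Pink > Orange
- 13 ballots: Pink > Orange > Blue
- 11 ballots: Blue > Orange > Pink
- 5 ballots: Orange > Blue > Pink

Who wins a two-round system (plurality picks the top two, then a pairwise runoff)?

Blue

Round 1 first-place votes: Blue 16, Pink 18, Orange 5. Pink and Blue advance.
Runoff: Pink is ranked above Blue on 18 ballots, Blue above Pink on 21.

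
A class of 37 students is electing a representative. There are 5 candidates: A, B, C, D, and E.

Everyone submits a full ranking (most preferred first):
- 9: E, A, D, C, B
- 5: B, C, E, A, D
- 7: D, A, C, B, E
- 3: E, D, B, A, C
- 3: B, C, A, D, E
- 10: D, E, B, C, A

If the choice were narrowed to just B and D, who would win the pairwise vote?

B is ranked above D on 8 ballots; D above B on 29.

D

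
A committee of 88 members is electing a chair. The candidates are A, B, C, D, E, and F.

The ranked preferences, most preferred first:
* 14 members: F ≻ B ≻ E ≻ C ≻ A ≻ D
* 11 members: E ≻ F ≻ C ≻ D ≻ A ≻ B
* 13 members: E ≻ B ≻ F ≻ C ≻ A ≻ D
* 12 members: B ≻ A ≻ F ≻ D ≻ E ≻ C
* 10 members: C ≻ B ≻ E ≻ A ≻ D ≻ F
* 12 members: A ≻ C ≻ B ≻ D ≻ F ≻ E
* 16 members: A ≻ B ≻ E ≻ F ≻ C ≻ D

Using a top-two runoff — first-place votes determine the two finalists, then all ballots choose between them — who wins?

Round 1 first-place votes: A 28, B 12, C 10, D 0, E 24, F 14. A and E advance.
Runoff: A is ranked above E on 40 ballots, E above A on 48.

E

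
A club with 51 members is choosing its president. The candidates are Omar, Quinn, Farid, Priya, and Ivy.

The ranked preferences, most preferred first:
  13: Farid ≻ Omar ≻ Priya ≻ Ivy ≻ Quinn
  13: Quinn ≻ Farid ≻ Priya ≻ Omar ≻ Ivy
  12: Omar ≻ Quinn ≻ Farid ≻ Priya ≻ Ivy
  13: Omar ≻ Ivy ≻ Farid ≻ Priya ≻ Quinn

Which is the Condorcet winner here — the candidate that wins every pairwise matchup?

Farid

Farid vs Omar: 26–25
Farid vs Quinn: 26–25
Farid vs Priya: 51–0
Farid vs Ivy: 38–13
Farid beats every other candidate.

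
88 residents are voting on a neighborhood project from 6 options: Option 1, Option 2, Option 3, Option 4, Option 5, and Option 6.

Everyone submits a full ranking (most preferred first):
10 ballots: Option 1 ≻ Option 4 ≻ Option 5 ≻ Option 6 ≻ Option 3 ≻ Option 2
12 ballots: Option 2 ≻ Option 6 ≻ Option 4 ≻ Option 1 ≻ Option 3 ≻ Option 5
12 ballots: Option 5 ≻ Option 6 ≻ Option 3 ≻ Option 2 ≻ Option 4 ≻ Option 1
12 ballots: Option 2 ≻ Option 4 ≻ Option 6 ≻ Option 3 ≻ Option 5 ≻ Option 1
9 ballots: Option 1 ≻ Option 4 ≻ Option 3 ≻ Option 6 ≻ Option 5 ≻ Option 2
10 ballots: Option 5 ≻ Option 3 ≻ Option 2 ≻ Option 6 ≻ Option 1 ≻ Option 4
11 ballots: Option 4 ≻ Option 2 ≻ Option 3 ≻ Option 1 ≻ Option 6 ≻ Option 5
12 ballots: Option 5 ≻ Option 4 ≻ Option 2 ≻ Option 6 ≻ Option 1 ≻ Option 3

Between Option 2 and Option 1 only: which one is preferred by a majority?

Option 2 is ranked above Option 1 on 69 ballots; Option 1 above Option 2 on 19.

Option 2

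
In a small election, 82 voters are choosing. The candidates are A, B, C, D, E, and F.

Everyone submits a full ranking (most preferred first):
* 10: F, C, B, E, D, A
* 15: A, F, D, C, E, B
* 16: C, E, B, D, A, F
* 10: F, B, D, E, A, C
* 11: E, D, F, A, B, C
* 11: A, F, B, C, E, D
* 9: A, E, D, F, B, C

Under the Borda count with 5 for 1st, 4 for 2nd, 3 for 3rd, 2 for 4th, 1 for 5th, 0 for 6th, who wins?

A: 10×0 + 15×5 + 16×1 + 10×1 + 11×2 + 11×5 + 9×5 = 223
B: 10×3 + 15×0 + 16×3 + 10×4 + 11×1 + 11×3 + 9×1 = 171
C: 10×4 + 15×2 + 16×5 + 10×0 + 11×0 + 11×2 + 9×0 = 172
D: 10×1 + 15×3 + 16×2 + 10×3 + 11×4 + 11×0 + 9×3 = 188
E: 10×2 + 15×1 + 16×4 + 10×2 + 11×5 + 11×1 + 9×4 = 221
F: 10×5 + 15×4 + 16×0 + 10×5 + 11×3 + 11×4 + 9×2 = 255

F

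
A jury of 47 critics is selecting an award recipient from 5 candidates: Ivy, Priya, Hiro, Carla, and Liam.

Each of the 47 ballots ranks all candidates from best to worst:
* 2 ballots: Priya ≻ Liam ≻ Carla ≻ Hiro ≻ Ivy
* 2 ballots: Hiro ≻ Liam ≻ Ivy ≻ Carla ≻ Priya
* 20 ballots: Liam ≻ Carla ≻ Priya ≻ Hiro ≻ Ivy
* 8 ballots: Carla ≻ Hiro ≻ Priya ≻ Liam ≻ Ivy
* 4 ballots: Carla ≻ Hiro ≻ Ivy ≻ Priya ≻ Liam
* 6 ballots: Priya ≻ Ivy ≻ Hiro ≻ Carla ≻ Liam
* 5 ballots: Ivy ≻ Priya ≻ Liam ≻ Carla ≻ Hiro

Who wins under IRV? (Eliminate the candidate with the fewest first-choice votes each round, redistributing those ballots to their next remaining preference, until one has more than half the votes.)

Round 1: Ivy 5, Priya 8, Hiro 2, Carla 12, Liam 20. Hiro eliminated.
Round 2: Ivy 5, Priya 8, Carla 12, Liam 22. Ivy eliminated.
Round 3: Priya 13, Carla 12, Liam 22. Carla eliminated.
Round 4: Priya 25, Liam 22. Priya has a majority (≥24).

Priya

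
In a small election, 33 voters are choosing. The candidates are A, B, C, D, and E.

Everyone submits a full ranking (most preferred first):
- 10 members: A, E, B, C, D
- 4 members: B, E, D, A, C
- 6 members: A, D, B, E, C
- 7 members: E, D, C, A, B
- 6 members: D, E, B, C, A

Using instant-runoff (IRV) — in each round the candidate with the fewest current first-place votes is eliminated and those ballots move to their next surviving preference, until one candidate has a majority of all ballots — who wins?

Round 1: A 16, B 4, C 0, D 6, E 7. C eliminated.
Round 2: A 16, B 4, D 6, E 7. B eliminated.
Round 3: A 16, D 6, E 11. D eliminated.
Round 4: A 16, E 17. E has a majority (≥17).

E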